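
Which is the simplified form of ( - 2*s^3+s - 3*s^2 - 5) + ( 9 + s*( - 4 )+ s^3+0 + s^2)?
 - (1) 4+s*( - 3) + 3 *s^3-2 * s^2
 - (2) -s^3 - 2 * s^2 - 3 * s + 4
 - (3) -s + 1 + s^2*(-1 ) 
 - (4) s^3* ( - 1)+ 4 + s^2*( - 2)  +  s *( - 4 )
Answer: 2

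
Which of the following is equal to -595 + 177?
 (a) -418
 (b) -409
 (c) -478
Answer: a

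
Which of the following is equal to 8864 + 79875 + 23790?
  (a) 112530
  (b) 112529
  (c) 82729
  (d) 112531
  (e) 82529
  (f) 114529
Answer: b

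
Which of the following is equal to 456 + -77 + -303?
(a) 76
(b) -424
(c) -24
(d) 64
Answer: a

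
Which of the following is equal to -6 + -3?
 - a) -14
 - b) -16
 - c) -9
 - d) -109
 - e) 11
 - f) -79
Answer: c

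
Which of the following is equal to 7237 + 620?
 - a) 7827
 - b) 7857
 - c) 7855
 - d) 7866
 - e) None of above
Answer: b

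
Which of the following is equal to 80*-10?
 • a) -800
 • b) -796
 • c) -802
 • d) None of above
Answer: a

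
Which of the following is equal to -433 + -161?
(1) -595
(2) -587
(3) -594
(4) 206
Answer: 3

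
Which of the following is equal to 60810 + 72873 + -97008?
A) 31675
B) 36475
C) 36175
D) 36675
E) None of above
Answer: D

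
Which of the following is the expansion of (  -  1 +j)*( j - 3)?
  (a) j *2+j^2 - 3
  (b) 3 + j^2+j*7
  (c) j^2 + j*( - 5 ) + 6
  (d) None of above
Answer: d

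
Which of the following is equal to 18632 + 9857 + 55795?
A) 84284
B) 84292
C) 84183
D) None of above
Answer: A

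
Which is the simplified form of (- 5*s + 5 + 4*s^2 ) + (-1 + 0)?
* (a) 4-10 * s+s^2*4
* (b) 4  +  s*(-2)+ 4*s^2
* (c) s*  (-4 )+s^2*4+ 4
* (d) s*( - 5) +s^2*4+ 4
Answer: d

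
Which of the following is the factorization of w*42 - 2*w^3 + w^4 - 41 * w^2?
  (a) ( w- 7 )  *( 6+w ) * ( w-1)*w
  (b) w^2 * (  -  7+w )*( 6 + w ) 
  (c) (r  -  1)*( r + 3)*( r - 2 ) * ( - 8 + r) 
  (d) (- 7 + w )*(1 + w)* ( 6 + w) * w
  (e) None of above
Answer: a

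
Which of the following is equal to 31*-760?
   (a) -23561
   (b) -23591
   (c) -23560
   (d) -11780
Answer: c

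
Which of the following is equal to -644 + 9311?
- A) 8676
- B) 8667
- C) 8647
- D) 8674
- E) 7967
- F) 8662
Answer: B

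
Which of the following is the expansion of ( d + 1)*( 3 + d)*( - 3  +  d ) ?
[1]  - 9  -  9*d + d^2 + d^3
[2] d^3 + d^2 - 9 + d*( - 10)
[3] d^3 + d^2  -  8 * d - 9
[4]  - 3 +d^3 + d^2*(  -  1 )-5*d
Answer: 1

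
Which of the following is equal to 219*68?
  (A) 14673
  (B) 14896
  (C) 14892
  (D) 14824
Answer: C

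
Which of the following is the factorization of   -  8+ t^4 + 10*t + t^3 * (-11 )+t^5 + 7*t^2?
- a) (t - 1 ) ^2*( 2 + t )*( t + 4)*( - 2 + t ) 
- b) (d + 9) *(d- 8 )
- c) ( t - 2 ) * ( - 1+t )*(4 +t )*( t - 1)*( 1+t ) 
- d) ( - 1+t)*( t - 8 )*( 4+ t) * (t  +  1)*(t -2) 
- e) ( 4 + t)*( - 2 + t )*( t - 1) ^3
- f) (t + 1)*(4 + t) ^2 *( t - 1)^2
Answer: c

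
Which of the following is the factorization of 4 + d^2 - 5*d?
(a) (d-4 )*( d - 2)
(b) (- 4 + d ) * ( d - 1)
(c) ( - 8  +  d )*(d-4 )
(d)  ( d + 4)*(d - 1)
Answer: b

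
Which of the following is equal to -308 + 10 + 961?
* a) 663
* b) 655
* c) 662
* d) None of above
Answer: a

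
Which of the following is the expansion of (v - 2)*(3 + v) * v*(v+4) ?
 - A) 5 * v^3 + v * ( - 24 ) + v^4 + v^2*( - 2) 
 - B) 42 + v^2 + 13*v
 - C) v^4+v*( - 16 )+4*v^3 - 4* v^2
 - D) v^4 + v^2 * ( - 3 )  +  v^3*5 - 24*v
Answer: A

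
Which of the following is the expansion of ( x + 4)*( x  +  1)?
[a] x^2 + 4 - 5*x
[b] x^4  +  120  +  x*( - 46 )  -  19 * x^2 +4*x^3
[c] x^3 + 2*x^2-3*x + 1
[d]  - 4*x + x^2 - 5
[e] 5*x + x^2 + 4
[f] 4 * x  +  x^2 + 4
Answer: e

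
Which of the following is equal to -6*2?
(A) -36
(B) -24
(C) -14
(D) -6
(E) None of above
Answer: E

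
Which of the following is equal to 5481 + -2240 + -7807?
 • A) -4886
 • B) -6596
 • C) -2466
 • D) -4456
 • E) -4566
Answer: E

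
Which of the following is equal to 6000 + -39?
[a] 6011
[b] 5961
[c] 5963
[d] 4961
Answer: b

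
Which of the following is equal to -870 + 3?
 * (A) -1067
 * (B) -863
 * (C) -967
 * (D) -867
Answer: D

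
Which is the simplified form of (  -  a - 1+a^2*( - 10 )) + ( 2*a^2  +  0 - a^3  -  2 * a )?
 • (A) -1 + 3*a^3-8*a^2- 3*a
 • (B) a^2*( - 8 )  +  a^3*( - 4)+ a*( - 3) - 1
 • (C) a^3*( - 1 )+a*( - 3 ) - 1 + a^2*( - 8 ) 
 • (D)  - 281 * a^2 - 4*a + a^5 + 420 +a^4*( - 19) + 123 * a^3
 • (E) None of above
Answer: C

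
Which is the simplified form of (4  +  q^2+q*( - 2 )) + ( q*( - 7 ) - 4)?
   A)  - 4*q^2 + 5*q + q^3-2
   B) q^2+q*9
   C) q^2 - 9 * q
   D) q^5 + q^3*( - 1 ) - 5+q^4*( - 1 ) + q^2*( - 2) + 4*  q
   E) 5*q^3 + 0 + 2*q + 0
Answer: C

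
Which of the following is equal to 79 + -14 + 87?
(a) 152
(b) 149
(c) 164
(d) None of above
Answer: a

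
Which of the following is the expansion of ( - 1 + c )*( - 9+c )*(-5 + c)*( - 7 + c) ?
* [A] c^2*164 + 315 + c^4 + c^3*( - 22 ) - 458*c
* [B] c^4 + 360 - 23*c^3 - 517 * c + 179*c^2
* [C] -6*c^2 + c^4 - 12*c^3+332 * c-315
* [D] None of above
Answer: A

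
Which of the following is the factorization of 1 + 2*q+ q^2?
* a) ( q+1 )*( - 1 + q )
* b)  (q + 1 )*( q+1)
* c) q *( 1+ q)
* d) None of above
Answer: b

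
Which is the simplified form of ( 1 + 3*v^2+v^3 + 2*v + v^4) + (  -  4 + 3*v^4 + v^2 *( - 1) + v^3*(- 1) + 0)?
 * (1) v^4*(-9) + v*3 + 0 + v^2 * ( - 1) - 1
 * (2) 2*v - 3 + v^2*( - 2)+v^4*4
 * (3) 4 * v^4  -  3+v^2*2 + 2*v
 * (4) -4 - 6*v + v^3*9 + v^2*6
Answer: 3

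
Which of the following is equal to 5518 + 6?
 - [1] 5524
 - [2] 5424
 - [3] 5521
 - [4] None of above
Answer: 1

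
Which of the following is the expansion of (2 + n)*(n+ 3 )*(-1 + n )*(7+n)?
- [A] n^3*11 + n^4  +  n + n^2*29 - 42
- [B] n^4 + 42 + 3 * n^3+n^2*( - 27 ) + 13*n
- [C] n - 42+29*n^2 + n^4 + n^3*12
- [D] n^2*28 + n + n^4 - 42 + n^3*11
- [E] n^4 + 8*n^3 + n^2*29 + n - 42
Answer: A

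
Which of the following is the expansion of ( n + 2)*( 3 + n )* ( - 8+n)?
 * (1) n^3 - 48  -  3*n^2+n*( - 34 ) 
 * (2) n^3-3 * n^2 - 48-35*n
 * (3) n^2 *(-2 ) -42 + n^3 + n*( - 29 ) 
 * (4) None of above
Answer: 1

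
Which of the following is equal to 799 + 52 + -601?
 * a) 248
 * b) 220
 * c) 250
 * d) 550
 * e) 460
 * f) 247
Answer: c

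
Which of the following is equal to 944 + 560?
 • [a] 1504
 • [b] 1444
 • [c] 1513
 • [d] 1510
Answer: a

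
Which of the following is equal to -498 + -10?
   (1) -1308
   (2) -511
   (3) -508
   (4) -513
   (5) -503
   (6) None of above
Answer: 3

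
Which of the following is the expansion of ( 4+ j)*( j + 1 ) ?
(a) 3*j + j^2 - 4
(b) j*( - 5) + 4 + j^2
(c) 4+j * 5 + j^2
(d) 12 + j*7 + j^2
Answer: c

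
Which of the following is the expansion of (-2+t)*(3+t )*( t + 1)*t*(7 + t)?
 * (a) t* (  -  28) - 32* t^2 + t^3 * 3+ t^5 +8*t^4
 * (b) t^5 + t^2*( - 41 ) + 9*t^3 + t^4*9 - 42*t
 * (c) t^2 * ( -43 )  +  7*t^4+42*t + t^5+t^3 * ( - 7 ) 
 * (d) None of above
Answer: b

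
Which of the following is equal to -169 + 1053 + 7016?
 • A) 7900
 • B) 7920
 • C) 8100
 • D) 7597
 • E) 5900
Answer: A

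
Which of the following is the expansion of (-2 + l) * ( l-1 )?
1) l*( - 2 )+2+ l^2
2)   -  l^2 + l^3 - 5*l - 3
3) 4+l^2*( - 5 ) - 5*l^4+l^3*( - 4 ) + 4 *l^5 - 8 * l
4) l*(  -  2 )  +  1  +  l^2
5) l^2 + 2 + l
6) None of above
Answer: 6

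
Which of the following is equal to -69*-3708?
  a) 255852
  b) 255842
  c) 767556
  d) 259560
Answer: a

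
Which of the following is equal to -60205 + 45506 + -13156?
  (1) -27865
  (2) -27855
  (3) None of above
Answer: 2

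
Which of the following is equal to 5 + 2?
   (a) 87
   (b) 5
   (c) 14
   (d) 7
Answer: d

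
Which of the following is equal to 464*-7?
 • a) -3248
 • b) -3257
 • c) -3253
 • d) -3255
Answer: a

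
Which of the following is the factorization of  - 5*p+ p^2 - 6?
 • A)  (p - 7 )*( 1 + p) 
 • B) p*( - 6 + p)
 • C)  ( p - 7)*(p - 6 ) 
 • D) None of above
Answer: D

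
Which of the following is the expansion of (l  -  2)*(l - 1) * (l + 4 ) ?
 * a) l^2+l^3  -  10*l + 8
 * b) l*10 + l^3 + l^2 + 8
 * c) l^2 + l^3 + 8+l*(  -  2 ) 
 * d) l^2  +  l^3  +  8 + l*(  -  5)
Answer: a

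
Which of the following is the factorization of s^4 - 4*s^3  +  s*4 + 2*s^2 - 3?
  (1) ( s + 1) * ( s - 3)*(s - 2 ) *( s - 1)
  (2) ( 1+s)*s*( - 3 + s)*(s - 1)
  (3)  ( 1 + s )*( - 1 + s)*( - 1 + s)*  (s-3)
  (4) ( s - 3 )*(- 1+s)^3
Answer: 3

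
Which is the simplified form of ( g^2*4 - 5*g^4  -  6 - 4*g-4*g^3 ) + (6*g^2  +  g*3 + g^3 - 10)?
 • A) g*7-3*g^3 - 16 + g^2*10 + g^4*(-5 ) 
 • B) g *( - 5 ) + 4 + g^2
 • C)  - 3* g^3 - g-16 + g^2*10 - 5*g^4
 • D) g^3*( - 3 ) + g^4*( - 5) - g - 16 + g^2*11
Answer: C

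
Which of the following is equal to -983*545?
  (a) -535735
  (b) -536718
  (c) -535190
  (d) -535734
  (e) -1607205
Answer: a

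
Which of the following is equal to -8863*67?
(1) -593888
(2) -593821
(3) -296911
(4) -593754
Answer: 2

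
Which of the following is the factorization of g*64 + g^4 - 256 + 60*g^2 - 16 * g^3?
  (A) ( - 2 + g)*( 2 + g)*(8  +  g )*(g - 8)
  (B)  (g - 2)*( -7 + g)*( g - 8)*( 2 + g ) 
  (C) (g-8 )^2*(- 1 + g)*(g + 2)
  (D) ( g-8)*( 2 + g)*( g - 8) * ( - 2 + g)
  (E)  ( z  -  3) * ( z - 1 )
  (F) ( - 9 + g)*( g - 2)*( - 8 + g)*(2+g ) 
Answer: D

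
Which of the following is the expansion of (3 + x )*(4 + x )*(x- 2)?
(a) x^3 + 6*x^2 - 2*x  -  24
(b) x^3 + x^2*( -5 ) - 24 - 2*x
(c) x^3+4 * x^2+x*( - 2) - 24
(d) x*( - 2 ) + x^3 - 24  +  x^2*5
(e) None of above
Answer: d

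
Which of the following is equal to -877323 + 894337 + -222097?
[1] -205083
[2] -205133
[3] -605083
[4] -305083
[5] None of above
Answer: 1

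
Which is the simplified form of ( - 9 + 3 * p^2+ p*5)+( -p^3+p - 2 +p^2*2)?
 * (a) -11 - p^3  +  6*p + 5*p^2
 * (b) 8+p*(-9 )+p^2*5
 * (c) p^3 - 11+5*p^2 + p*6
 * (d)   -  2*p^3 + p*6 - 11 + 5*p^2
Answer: a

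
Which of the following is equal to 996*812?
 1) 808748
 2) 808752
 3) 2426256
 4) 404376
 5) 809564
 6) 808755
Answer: 2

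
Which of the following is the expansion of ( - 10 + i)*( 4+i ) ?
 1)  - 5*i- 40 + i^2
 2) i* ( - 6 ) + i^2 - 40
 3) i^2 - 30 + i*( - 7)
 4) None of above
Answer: 2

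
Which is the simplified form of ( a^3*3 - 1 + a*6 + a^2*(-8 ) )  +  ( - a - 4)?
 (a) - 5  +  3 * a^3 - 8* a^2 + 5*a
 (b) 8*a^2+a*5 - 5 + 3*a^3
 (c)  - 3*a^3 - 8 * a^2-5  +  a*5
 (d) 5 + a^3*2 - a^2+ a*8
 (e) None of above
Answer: a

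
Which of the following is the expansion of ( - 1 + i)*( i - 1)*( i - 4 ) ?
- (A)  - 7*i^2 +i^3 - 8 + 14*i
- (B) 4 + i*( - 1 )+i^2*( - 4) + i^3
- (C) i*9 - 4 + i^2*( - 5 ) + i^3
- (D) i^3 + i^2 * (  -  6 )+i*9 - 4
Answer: D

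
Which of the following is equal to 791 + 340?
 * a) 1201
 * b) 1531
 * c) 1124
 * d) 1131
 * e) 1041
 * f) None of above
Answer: d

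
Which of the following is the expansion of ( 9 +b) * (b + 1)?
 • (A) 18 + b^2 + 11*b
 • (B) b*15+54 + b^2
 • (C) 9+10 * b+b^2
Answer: C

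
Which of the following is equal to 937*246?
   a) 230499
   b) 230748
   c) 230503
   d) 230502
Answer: d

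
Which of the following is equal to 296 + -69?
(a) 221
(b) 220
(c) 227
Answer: c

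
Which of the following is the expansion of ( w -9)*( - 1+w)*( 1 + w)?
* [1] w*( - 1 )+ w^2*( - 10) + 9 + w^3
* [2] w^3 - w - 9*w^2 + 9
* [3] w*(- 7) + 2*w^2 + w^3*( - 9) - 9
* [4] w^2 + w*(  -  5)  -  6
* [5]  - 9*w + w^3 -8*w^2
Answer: 2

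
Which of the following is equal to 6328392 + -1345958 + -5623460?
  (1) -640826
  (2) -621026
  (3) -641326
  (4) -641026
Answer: 4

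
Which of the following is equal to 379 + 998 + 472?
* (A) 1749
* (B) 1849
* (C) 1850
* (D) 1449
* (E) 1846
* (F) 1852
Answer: B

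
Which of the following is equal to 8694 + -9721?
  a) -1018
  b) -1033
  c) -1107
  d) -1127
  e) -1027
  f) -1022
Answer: e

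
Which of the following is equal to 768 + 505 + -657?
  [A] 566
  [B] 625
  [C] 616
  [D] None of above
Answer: C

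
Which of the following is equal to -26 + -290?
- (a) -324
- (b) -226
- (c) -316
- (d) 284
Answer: c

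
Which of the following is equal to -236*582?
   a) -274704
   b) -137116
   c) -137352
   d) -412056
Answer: c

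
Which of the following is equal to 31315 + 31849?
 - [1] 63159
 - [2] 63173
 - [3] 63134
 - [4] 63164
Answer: 4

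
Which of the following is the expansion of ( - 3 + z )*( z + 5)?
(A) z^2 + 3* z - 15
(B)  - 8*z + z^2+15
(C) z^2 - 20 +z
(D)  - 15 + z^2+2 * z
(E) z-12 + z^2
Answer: D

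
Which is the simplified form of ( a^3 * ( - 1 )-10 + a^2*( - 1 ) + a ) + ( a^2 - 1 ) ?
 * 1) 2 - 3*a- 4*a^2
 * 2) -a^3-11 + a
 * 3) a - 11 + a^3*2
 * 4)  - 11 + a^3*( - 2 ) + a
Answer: 2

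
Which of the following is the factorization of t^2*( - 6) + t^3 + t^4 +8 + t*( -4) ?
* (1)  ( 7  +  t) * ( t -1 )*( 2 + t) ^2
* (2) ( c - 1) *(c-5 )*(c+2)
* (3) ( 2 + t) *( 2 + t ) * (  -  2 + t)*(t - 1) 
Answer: 3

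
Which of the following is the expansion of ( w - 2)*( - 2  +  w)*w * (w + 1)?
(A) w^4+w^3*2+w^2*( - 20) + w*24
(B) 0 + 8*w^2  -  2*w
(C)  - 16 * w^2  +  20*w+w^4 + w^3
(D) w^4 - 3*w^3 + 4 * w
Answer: D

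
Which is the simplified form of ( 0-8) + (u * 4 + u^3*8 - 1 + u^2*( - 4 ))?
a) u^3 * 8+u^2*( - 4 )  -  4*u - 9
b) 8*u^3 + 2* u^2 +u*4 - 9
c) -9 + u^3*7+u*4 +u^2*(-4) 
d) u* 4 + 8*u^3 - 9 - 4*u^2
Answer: d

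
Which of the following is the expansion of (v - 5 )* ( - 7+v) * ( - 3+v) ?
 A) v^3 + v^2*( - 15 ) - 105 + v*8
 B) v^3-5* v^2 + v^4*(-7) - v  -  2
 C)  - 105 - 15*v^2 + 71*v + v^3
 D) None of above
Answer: C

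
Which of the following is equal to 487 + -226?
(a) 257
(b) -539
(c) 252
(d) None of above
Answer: d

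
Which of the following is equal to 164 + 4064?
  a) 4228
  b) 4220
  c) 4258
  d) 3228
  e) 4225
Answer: a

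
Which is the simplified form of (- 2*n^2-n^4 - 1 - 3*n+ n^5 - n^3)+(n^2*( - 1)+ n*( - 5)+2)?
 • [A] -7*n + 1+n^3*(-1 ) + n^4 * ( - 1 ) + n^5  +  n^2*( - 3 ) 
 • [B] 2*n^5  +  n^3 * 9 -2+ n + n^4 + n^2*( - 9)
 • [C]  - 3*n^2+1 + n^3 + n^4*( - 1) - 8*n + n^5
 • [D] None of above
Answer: D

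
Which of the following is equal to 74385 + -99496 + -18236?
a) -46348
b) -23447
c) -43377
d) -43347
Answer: d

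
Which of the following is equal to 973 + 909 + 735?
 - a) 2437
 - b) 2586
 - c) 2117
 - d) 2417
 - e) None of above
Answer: e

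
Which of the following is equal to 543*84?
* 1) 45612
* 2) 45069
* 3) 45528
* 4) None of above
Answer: 1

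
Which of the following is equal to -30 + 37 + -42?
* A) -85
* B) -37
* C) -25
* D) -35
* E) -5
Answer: D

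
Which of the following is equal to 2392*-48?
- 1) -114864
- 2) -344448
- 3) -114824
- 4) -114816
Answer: 4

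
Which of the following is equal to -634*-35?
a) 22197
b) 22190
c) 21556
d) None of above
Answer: b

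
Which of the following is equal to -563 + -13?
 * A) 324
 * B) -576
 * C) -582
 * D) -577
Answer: B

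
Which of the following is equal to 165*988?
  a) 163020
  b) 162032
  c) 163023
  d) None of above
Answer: a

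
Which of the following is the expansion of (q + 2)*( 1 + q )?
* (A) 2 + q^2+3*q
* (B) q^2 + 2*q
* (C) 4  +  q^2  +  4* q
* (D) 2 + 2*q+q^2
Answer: A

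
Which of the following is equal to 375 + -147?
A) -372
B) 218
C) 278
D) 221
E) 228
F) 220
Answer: E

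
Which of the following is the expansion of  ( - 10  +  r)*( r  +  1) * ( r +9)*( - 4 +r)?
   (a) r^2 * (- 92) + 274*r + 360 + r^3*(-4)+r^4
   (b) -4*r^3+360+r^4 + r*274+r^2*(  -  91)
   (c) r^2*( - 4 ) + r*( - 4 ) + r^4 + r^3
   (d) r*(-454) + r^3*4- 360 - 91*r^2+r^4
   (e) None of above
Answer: b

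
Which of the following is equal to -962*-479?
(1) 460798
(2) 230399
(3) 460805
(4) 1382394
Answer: 1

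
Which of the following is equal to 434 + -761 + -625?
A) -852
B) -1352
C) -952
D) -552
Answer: C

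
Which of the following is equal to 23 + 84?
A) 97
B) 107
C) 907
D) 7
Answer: B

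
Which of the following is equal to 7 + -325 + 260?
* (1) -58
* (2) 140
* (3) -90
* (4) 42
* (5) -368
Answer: 1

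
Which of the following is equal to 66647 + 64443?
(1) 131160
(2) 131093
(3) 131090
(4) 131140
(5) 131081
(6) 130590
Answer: 3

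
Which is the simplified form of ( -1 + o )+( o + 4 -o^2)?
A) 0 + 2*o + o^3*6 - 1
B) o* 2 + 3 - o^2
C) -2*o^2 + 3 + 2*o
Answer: B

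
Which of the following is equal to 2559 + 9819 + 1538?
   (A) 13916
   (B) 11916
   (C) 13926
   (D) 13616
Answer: A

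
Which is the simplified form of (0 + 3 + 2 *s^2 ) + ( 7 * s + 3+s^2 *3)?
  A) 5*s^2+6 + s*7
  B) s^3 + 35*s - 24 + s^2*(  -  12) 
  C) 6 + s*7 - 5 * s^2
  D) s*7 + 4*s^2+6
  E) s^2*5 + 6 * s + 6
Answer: A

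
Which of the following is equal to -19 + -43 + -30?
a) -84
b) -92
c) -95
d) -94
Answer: b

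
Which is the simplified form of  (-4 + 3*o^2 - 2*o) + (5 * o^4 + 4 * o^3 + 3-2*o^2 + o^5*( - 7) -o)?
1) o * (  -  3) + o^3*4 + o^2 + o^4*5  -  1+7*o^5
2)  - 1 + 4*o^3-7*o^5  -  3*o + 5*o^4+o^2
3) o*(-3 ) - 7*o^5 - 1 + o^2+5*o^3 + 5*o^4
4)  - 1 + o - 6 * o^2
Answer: 2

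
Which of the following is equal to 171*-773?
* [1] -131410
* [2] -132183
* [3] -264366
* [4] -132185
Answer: 2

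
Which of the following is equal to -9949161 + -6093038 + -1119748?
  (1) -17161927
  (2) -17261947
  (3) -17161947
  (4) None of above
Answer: 3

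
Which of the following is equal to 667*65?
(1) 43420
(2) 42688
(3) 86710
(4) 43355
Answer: 4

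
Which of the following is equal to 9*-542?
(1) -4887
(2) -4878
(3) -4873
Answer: 2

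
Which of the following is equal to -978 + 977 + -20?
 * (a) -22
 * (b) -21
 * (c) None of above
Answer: b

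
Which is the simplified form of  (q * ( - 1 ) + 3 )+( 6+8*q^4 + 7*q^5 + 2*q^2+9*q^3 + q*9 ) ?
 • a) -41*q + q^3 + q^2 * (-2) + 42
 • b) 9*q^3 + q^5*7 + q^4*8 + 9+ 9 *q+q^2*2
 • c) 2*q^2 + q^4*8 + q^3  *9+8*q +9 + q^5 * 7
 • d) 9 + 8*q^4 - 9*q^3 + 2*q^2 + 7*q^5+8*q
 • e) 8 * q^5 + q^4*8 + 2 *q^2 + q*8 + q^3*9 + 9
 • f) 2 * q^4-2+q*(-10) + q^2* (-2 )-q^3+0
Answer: c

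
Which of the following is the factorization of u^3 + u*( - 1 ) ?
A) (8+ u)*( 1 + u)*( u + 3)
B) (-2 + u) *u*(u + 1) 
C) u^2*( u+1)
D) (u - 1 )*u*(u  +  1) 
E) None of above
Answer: D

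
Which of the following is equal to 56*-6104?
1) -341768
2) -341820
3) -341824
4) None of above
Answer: 3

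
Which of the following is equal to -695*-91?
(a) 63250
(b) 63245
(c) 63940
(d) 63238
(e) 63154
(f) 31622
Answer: b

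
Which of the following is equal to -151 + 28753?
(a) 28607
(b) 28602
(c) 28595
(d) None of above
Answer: b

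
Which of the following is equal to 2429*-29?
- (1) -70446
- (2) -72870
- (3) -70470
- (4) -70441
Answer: 4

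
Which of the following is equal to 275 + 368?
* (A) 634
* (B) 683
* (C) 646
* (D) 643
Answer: D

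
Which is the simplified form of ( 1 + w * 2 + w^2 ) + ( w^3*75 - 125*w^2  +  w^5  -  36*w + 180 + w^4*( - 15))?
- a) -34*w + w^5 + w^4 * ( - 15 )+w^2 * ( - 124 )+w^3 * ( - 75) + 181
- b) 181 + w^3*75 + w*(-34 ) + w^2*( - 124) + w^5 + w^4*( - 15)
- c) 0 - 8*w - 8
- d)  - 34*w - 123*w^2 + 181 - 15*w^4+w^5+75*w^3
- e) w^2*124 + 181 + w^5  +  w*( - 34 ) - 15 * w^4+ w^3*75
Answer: b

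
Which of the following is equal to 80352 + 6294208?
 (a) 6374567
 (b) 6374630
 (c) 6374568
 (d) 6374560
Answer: d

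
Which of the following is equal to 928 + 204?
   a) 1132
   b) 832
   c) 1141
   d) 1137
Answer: a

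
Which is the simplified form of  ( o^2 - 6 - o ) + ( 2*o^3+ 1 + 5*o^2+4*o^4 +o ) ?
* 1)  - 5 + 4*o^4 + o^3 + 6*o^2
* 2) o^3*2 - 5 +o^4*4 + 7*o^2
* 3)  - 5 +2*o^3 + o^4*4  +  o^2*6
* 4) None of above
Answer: 3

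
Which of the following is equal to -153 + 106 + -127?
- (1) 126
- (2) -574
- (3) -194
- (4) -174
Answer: 4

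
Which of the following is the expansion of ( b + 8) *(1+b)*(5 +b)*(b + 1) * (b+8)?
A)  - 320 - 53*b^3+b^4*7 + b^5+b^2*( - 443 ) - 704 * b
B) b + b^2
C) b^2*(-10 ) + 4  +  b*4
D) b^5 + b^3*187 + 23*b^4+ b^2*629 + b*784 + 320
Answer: D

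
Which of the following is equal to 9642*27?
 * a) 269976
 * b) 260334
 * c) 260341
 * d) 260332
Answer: b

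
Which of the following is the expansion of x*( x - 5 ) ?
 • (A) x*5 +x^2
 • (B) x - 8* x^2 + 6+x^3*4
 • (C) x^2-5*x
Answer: C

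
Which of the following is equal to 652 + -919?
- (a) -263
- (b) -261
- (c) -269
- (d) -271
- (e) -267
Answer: e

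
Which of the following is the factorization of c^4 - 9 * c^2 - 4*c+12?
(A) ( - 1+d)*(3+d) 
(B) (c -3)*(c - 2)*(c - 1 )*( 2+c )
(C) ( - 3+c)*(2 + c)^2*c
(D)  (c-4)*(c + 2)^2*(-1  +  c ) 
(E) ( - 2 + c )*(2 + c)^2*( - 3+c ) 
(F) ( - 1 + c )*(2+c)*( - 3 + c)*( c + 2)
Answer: F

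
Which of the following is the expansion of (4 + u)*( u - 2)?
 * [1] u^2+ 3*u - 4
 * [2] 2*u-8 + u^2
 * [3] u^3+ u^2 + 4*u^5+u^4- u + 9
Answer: 2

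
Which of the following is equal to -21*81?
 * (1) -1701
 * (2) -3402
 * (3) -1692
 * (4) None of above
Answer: 1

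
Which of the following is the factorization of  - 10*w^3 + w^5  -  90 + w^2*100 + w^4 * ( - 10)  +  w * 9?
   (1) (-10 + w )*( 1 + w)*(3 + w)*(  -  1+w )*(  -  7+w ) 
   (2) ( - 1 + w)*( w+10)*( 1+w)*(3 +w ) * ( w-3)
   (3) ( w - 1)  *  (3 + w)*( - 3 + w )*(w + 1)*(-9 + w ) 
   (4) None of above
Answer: 4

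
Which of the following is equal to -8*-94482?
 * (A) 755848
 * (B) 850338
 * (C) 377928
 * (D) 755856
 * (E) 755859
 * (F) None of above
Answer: D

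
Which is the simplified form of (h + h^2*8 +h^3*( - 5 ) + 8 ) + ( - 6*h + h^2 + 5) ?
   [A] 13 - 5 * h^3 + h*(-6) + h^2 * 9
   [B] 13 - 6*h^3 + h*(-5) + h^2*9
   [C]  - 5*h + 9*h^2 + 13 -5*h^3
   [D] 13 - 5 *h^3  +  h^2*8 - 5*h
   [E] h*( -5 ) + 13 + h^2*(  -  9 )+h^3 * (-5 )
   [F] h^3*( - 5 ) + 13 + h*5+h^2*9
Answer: C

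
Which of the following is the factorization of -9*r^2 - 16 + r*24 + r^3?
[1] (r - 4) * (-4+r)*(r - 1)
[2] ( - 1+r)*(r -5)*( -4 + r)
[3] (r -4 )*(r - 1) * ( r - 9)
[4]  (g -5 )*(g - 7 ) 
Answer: 1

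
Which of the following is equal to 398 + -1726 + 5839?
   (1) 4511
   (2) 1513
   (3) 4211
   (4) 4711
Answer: 1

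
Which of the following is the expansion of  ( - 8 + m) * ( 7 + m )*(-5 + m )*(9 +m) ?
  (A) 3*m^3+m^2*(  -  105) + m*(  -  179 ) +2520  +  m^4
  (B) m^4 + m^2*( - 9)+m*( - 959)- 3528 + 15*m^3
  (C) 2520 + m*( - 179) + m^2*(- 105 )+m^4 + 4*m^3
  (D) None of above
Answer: A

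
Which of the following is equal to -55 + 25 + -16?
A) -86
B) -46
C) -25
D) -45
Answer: B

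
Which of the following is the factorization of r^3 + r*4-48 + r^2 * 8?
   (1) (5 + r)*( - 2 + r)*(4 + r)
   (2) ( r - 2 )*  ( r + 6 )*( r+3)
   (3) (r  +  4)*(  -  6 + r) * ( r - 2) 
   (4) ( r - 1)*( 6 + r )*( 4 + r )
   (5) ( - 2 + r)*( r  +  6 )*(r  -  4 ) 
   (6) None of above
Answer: 6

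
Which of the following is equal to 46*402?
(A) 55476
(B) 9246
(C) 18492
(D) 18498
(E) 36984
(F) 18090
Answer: C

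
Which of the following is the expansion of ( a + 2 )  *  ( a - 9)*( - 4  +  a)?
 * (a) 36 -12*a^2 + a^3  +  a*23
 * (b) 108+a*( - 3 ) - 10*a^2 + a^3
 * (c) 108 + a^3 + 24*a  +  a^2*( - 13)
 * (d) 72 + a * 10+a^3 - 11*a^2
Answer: d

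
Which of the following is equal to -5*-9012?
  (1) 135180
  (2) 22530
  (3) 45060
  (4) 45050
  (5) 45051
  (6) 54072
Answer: 3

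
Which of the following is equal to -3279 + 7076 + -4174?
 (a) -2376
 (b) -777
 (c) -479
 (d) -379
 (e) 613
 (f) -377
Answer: f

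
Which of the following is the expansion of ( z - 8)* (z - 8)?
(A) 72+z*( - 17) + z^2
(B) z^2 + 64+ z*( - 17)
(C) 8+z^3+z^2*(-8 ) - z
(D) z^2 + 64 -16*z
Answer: D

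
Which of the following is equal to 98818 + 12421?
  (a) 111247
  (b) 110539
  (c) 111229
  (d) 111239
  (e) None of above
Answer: d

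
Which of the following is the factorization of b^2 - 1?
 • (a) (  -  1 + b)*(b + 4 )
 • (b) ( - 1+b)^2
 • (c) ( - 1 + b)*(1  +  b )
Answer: c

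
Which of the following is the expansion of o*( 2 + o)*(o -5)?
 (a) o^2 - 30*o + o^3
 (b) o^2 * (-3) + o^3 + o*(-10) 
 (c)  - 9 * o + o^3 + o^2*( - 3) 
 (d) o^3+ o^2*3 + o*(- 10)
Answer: b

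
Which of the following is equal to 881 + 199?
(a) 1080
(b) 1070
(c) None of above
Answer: a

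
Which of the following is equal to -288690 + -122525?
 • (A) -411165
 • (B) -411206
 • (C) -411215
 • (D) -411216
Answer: C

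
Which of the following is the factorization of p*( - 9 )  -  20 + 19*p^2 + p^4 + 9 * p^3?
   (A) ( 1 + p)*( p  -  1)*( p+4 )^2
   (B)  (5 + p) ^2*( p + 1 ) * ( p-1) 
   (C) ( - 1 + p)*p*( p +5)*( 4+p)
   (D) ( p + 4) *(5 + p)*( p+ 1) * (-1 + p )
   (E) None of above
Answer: D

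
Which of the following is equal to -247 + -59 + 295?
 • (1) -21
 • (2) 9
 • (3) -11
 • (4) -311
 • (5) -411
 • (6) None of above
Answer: 3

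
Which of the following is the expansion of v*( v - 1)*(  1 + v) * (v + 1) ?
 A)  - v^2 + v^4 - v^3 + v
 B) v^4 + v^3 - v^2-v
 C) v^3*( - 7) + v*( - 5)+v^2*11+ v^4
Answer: B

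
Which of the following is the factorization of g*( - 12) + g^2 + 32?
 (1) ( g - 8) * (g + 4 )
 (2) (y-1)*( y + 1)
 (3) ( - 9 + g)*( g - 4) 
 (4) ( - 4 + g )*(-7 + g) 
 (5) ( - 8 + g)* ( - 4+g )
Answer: 5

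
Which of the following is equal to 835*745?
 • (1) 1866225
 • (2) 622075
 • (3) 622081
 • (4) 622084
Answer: 2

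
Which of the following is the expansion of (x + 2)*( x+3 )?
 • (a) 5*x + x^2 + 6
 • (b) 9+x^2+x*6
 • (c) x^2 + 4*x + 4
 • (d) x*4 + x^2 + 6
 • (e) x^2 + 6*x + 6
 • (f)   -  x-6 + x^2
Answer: a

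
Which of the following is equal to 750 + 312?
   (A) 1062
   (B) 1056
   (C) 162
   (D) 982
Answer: A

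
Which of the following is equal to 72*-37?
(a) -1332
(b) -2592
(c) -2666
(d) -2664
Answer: d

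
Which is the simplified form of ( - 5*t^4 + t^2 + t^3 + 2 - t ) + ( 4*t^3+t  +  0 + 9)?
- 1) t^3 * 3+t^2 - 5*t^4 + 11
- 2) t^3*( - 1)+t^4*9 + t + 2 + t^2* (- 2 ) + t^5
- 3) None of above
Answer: 3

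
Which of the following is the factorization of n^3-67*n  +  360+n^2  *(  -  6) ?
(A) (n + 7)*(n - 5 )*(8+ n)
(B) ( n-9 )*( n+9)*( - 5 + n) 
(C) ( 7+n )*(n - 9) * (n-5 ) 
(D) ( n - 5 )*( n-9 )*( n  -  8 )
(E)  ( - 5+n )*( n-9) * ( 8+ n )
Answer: E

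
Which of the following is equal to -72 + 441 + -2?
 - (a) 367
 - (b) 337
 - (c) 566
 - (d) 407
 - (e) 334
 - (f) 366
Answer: a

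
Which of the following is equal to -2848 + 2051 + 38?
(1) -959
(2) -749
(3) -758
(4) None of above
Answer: 4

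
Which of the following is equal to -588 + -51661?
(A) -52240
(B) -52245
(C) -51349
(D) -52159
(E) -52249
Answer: E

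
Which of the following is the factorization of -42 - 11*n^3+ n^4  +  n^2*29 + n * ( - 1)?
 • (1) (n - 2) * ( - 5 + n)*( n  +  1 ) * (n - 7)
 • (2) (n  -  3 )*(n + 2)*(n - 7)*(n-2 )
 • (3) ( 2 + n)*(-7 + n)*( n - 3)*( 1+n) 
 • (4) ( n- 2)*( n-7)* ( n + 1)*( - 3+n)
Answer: 4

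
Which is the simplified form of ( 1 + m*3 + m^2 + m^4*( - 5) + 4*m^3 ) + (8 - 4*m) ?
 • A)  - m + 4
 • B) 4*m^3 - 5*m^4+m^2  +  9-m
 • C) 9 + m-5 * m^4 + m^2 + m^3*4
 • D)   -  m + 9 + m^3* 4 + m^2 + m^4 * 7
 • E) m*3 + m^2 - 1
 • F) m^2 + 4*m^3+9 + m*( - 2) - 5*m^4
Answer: B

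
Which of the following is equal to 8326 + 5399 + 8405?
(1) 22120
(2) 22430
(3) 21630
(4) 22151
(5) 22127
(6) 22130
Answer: 6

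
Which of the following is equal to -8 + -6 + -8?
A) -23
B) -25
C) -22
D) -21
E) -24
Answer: C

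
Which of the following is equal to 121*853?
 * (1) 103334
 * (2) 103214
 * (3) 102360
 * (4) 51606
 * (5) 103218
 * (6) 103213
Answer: 6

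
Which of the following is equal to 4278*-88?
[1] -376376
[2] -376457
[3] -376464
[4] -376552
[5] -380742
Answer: 3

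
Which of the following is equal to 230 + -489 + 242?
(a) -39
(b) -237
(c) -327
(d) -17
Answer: d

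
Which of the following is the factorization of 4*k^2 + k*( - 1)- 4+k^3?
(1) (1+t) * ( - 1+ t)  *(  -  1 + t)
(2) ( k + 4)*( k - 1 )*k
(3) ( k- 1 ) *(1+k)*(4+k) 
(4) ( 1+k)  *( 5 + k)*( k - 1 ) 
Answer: 3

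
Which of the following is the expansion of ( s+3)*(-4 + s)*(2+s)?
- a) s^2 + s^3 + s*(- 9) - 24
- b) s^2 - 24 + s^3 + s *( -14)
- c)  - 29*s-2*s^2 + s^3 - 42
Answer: b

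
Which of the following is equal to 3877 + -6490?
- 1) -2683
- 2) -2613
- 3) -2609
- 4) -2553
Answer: 2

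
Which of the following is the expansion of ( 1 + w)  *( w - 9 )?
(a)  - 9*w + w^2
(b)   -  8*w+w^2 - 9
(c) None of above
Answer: b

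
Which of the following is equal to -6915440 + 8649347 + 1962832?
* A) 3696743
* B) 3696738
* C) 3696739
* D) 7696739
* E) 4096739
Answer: C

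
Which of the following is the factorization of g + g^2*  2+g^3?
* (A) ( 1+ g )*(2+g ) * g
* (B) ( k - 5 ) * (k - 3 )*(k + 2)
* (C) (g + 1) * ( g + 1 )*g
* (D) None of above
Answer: C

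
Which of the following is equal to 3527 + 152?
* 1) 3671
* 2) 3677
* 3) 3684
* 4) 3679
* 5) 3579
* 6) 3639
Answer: 4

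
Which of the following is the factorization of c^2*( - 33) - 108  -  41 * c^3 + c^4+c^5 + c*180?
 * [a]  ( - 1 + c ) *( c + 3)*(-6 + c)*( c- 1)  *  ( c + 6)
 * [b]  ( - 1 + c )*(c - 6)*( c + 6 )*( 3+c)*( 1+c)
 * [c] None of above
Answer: a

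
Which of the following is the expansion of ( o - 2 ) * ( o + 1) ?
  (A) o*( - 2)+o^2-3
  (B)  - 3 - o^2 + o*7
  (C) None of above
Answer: C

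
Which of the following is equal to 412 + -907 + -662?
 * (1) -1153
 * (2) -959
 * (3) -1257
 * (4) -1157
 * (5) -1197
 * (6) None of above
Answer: 4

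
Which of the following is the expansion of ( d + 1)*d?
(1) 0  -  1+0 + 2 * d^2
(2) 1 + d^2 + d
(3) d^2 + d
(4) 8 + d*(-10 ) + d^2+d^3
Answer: 3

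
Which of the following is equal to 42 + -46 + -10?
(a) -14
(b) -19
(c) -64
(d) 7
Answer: a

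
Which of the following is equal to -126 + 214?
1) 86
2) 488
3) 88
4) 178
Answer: 3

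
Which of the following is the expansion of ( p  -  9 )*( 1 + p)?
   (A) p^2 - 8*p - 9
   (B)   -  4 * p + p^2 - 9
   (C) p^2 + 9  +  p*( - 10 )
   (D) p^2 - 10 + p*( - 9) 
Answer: A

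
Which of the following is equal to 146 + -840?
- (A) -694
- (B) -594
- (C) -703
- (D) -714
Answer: A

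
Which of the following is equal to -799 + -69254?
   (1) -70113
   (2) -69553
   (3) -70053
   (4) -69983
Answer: 3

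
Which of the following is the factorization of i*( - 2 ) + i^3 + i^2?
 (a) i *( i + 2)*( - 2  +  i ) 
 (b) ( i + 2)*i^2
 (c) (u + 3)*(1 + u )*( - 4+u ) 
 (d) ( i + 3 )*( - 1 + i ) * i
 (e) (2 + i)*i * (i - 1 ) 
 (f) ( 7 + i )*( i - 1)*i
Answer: e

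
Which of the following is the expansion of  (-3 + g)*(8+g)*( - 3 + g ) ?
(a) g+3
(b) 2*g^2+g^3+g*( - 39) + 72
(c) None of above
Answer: b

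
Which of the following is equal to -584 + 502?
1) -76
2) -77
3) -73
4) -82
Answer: 4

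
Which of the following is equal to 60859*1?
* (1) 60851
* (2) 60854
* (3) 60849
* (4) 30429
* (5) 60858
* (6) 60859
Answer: 6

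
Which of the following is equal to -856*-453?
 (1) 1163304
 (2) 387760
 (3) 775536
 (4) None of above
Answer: 4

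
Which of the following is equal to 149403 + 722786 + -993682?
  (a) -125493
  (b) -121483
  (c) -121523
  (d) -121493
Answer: d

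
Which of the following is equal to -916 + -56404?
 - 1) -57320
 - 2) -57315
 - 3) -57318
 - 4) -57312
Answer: 1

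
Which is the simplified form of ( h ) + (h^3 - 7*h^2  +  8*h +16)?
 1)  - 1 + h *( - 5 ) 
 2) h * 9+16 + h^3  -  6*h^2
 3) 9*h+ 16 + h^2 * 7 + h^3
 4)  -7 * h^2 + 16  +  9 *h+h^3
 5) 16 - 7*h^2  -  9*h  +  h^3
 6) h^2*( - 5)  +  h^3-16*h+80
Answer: 4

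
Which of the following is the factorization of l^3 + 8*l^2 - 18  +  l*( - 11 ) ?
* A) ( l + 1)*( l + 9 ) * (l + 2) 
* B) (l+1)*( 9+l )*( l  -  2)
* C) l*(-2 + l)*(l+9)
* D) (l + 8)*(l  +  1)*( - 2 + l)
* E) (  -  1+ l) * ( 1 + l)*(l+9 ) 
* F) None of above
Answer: B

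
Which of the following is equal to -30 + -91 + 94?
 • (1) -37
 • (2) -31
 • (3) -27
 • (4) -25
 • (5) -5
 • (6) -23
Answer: 3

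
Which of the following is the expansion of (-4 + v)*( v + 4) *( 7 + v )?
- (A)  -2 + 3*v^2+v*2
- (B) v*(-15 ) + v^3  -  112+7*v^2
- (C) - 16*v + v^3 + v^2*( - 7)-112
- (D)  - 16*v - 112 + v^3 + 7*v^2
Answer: D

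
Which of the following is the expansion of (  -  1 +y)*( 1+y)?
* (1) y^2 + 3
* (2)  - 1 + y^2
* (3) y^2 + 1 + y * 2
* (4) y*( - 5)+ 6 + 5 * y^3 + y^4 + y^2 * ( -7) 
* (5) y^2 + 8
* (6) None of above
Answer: 2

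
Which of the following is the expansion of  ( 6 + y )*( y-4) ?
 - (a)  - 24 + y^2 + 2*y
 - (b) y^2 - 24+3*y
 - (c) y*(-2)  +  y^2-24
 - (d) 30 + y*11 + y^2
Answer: a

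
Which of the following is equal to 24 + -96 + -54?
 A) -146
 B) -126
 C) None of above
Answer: B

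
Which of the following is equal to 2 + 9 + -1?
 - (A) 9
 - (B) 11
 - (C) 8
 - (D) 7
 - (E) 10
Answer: E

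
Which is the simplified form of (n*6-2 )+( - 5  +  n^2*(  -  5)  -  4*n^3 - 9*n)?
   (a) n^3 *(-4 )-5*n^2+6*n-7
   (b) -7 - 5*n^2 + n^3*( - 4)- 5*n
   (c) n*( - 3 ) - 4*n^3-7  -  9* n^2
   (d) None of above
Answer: d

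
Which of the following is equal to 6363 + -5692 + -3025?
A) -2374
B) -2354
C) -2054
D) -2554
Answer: B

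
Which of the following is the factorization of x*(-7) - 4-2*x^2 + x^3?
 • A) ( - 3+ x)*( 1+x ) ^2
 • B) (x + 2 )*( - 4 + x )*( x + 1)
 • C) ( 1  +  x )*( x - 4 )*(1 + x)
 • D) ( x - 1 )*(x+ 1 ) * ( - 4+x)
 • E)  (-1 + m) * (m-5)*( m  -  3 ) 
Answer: C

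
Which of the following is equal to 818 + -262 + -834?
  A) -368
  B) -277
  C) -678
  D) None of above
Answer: D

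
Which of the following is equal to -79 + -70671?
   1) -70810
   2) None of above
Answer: 2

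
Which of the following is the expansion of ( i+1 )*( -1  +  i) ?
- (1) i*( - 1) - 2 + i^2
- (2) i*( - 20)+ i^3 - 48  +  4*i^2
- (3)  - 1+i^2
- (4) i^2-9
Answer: 3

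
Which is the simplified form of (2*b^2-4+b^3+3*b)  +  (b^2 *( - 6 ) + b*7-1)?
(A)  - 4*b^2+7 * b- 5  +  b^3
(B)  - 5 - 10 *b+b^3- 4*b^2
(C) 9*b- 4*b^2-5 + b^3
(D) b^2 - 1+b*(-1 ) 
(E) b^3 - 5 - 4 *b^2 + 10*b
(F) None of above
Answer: E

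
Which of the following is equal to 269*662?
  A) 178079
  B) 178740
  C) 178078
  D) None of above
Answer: C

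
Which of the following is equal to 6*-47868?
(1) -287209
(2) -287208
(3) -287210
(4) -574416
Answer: 2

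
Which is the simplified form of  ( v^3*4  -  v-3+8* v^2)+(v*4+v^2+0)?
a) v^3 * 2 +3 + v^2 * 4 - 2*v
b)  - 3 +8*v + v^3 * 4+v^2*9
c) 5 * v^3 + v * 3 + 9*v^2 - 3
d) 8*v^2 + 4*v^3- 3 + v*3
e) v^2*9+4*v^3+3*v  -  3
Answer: e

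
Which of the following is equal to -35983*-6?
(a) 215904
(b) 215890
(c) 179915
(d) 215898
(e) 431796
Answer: d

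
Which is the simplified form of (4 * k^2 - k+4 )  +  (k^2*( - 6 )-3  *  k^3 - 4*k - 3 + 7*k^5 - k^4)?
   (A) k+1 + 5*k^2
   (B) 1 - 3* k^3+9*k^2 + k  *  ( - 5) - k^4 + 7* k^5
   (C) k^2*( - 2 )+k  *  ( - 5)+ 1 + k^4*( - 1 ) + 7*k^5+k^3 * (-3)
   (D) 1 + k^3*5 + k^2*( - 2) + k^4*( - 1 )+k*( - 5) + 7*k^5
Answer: C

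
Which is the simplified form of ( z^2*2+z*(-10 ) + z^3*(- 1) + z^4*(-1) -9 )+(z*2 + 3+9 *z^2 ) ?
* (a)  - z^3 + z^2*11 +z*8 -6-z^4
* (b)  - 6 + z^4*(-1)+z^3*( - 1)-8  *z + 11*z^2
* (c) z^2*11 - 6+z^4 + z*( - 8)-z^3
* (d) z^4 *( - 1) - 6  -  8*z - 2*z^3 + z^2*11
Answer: b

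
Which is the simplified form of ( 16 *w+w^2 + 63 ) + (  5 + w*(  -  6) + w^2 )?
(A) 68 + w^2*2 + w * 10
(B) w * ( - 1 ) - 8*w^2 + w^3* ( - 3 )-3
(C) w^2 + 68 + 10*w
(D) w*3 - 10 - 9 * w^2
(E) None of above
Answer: A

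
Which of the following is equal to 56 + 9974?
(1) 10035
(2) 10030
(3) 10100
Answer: 2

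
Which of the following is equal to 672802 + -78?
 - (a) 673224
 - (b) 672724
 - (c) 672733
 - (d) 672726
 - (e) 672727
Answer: b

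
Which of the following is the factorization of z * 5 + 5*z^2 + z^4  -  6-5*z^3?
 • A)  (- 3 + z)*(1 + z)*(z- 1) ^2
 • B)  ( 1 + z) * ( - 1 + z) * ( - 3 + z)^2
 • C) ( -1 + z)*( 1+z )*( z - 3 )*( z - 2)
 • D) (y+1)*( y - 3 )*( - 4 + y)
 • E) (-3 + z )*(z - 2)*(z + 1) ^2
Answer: C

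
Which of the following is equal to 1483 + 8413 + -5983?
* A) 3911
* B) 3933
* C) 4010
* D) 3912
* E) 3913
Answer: E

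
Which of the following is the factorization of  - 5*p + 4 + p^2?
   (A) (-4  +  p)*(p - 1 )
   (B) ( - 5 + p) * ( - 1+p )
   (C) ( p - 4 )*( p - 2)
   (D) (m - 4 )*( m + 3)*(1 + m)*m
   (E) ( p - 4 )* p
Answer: A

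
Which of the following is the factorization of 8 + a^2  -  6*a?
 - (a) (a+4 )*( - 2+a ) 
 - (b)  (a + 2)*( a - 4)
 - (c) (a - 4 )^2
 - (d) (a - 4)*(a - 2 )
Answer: d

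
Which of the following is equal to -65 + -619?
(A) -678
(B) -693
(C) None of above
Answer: C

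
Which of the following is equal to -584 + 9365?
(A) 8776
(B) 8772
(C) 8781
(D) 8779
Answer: C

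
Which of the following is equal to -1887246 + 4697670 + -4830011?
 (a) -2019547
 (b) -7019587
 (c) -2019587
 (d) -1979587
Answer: c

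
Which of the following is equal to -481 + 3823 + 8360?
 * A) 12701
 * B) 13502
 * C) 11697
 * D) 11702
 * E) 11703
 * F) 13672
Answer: D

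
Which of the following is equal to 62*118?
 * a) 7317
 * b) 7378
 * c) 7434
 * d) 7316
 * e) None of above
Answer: d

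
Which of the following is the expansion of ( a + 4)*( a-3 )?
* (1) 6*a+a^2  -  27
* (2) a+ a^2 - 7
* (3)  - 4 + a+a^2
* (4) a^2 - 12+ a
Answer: 4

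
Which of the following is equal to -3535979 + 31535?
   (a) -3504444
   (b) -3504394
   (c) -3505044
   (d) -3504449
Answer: a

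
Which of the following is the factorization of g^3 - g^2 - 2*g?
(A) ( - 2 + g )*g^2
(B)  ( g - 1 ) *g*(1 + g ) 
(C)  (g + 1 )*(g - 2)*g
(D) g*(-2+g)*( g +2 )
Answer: C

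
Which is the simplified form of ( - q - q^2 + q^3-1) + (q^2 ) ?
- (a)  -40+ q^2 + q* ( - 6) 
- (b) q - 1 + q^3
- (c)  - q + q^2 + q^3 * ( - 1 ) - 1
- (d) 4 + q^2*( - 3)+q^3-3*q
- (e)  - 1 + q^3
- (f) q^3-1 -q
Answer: f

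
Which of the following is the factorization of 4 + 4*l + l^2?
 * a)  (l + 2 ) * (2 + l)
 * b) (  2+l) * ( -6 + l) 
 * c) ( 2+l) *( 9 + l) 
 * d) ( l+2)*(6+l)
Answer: a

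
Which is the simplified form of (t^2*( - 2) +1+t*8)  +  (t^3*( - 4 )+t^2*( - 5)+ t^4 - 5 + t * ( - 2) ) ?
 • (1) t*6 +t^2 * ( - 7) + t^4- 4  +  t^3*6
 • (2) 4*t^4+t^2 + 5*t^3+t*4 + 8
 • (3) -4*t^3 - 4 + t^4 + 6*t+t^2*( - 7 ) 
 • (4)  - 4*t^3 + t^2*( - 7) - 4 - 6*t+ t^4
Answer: 3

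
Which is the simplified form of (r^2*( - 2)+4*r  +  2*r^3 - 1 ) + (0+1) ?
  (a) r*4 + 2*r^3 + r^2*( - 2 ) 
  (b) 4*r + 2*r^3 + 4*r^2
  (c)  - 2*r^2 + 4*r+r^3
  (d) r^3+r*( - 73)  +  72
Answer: a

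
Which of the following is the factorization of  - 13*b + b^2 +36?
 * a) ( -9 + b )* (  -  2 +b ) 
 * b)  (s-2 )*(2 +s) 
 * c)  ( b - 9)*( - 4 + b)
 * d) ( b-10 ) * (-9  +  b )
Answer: c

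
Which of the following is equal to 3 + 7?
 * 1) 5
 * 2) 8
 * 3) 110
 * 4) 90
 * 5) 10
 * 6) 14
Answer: 5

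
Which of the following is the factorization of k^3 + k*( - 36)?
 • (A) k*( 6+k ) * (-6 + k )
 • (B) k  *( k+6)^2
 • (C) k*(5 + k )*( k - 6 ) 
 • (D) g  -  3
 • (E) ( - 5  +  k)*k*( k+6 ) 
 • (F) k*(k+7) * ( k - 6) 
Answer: A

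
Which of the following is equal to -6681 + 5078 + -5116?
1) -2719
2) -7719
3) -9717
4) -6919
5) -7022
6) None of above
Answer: 6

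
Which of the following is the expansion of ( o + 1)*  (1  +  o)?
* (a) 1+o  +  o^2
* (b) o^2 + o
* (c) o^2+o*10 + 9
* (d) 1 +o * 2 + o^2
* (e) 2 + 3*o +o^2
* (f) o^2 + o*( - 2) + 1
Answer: d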